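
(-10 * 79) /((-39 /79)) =62410 /39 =1600.26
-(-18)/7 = 18/7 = 2.57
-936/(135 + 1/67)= -31356/4523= -6.93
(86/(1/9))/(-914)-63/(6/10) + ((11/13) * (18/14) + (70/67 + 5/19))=-5476720902/52940251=-103.45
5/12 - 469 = -5623/12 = -468.58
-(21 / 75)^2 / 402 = -49 / 251250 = -0.00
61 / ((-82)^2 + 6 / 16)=488 / 53795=0.01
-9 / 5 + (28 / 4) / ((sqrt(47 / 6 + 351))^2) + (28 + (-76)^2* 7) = 435532733 / 10765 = 40458.22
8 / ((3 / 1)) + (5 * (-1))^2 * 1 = 83 / 3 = 27.67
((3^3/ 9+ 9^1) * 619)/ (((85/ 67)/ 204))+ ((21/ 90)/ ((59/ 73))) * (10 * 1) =1057066379/ 885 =1194425.29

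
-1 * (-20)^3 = 8000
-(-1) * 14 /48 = 7 /24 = 0.29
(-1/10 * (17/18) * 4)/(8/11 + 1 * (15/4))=-748/8865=-0.08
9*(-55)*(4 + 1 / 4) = -2103.75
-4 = -4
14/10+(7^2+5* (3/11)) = 51.76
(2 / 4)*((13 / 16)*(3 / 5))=39 / 160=0.24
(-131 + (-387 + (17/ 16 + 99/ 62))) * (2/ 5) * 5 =-255609/ 248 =-1030.68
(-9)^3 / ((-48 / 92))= 5589 / 4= 1397.25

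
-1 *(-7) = 7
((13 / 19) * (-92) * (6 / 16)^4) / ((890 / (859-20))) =-20319741 / 17315840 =-1.17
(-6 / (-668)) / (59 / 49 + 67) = 49 / 372076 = 0.00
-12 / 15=-4 / 5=-0.80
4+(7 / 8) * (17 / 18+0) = 4.83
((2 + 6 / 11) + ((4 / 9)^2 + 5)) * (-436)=-3007964 / 891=-3375.94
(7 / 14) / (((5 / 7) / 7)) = 49 / 10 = 4.90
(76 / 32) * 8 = 19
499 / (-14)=-499 / 14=-35.64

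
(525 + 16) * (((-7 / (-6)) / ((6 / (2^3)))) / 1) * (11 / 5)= 83314 / 45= 1851.42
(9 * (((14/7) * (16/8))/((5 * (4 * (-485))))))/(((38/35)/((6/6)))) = -63/18430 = -0.00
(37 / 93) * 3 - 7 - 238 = -7558 / 31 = -243.81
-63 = -63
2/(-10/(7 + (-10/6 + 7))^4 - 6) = -1874161/5622888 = -0.33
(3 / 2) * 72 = 108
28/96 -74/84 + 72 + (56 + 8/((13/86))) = 131283/728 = 180.33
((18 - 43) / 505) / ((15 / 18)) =-6 / 101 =-0.06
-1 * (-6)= 6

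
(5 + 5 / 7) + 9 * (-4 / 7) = 0.57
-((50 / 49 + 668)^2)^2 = -1154893092523906576 / 5764801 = -200335292150.40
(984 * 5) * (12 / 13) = 59040 / 13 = 4541.54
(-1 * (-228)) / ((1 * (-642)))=-38 / 107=-0.36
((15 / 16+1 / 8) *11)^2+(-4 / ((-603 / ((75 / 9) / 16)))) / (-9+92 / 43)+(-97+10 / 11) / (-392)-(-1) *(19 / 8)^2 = 299767149203 / 2103881472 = 142.48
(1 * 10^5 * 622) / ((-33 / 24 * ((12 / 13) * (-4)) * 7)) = 404300000 / 231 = 1750216.45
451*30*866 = 11716980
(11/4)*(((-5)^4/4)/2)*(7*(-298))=-7170625/16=-448164.06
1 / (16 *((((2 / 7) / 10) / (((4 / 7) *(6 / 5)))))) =1.50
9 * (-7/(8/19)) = -1197/8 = -149.62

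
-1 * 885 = -885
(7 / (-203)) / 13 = -1 / 377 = -0.00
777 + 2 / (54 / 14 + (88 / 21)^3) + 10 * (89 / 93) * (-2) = 50550202379 / 66698949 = 757.89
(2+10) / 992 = 3 / 248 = 0.01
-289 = -289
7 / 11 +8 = 95 / 11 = 8.64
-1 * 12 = -12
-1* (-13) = 13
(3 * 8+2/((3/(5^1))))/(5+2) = 82/21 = 3.90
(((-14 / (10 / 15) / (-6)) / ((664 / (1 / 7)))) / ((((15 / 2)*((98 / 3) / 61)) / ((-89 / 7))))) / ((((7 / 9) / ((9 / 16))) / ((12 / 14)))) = -1319247 / 892787840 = -0.00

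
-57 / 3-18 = -37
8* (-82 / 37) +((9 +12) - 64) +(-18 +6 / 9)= -8665 / 111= -78.06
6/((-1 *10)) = -3/5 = -0.60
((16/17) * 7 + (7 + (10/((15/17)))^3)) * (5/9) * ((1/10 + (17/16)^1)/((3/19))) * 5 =1986122725/66096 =30049.06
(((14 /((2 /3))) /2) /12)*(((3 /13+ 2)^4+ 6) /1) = 6150529 /228488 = 26.92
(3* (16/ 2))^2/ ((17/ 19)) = 10944/ 17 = 643.76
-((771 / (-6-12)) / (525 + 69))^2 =-66049 / 12702096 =-0.01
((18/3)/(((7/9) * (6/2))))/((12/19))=57/14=4.07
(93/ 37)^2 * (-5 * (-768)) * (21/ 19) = 697455360/ 26011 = 26813.86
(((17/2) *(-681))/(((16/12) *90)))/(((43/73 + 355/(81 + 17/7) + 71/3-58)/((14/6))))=1971949/516650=3.82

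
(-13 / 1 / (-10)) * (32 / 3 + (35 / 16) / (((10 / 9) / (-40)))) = -10621 / 120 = -88.51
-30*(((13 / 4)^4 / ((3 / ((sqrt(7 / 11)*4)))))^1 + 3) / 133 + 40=5230 / 133 - 142805*sqrt(77) / 46816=12.56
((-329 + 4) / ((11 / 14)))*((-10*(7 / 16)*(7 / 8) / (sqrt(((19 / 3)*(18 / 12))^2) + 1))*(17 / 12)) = 1353625 / 6336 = 213.64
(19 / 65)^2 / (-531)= -361 / 2243475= -0.00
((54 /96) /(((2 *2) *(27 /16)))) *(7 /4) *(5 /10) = 7 /96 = 0.07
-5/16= -0.31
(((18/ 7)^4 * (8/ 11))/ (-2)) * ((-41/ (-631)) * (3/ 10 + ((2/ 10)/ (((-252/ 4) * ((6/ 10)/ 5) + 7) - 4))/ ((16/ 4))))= -472724424/ 1583207395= -0.30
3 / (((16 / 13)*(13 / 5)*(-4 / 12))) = -45 / 16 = -2.81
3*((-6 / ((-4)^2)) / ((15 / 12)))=-9 / 10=-0.90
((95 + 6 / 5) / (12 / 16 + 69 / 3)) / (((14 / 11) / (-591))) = -6253962 / 3325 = -1880.89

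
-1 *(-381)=381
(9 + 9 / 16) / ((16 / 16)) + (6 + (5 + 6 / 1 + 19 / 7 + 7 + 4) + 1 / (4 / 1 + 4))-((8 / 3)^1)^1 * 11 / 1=3719 / 336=11.07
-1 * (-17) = 17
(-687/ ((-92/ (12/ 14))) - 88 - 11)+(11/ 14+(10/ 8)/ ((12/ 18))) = -115841/ 1288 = -89.94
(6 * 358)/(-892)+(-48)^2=513255/223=2301.59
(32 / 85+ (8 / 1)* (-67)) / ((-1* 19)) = 45528 / 1615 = 28.19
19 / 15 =1.27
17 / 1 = 17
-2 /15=-0.13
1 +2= 3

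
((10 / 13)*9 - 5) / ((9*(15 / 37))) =185 / 351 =0.53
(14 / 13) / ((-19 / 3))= -42 / 247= -0.17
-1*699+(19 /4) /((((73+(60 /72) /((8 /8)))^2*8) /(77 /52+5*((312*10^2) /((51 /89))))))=-928970776833 /1387872928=-669.35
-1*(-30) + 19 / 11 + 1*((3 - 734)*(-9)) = 72718 / 11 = 6610.73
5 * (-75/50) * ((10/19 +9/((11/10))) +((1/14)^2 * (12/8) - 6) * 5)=26118975/163856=159.40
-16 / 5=-3.20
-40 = -40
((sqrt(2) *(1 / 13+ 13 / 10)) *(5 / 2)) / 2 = 179 *sqrt(2) / 104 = 2.43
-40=-40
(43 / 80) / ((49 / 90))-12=-4317 / 392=-11.01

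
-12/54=-0.22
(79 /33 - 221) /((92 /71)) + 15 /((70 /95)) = -788182 /5313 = -148.35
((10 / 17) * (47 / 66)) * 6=470 / 187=2.51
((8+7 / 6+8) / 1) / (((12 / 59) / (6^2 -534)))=-504391 / 12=-42032.58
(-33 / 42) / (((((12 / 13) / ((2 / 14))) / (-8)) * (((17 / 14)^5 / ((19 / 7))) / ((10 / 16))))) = 2662660 / 4259571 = 0.63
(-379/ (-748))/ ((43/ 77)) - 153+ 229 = 224877/ 2924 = 76.91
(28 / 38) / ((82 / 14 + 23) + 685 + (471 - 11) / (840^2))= 493920 / 478513157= 0.00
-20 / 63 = -0.32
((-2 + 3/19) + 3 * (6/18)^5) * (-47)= 132352/1539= 86.00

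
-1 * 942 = -942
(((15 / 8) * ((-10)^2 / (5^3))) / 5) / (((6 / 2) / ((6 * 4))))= 12 / 5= 2.40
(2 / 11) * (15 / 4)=15 / 22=0.68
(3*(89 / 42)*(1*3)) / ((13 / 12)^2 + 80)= 19224 / 81823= 0.23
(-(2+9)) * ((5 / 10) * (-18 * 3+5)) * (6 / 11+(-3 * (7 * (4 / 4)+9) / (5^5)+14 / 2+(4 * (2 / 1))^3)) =140013.36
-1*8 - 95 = -103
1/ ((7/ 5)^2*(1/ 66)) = 1650/ 49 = 33.67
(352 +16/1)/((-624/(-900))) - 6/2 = 6861/13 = 527.77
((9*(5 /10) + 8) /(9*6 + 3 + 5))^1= 25 /124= 0.20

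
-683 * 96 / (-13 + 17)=-16392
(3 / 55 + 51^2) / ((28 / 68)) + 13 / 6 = 14596921 / 2310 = 6319.01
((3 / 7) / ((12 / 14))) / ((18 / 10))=5 / 18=0.28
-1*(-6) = 6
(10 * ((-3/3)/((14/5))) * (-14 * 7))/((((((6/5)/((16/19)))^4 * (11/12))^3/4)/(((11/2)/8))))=93952409600000000000000/5271325983789488882523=17.82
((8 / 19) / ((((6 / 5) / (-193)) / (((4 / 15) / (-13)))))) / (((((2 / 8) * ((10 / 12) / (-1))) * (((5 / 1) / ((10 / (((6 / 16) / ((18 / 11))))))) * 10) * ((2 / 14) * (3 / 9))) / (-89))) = 738748416 / 67925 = 10875.94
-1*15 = -15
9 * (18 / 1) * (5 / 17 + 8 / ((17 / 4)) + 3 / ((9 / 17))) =1270.59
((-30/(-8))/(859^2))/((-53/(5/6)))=-25/312861544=-0.00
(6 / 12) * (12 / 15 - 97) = -481 / 10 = -48.10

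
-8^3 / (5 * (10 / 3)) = -768 / 25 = -30.72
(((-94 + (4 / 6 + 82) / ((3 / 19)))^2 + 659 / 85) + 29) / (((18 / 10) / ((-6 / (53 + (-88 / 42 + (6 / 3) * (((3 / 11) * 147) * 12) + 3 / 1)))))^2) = 9417173766770 / 4741320881457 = 1.99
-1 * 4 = -4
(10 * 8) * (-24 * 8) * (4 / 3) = -20480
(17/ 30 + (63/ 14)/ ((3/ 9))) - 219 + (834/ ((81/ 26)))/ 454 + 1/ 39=-81397241/ 398385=-204.32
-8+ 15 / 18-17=-145 / 6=-24.17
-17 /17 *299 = -299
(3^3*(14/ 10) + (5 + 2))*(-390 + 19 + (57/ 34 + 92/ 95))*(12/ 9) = -533024576/ 24225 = -22003.08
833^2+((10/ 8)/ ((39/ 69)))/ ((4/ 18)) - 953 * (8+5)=70877035/ 104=681509.95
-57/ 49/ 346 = -57/ 16954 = -0.00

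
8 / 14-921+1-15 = -934.43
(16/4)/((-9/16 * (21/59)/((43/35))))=-162368/6615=-24.55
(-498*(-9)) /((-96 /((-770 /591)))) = 95865 /1576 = 60.83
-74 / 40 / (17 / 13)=-481 / 340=-1.41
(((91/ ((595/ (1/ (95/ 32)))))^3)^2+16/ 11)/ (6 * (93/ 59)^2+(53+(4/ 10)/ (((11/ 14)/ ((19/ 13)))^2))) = 0.02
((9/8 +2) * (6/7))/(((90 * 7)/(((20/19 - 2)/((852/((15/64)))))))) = -75/67687424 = -0.00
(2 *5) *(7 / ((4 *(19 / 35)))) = 1225 / 38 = 32.24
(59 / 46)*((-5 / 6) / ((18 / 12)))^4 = 36875 / 301806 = 0.12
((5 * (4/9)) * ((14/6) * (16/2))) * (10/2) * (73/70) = 5840/27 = 216.30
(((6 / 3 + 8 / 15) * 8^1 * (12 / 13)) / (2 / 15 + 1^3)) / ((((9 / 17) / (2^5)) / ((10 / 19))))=20480 / 39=525.13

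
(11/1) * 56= 616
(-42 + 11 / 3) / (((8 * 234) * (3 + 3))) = -115 / 33696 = -0.00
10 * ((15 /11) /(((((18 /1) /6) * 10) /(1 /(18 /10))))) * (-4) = -100 /99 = -1.01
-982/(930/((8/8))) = -491/465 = -1.06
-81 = -81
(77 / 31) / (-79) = -0.03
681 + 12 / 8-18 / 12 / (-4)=682.88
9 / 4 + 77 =317 / 4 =79.25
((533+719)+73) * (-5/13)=-6625/13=-509.62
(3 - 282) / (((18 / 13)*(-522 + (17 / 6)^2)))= 7254 / 18503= 0.39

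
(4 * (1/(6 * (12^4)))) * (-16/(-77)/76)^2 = 1/4160877336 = 0.00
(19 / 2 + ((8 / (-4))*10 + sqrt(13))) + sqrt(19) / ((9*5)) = -21 / 2 + sqrt(19) / 45 + sqrt(13) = -6.80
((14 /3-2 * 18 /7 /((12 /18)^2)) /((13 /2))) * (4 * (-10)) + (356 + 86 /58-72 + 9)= 2667820 /7917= 336.97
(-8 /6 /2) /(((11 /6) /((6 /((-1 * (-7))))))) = -24 /77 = -0.31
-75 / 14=-5.36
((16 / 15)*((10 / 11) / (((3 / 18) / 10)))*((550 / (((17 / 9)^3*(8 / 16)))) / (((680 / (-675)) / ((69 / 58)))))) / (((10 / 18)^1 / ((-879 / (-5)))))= -8595314157600 / 2422109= -3548690.07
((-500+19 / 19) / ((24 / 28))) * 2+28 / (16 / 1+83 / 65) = -3917179 / 3369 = -1162.71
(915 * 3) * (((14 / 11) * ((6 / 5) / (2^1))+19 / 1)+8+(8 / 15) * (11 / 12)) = 853085 / 11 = 77553.18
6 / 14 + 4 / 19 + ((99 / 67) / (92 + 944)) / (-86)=72484079 / 113419208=0.64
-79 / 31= -2.55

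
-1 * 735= -735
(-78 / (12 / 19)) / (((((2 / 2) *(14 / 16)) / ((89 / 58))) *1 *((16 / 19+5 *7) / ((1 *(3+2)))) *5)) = -835354 / 138243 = -6.04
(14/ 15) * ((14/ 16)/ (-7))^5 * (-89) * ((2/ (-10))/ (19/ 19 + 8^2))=-623/ 79872000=-0.00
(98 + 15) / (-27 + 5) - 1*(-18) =283 / 22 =12.86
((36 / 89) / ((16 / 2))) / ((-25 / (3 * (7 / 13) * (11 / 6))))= -693 / 115700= -0.01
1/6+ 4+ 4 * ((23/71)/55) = 98177/23430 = 4.19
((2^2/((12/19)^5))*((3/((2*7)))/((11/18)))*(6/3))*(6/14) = 2476099/206976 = 11.96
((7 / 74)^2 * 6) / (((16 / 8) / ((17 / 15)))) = 833 / 27380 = 0.03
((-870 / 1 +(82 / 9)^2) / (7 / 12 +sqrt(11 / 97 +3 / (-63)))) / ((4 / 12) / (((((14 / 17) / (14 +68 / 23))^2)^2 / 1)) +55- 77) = -814299650048183432 / 29159727731999291169 +685293204332576 * sqrt(272958) / 29159727731999291169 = -0.02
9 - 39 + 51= 21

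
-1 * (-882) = 882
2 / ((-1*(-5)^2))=-2 / 25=-0.08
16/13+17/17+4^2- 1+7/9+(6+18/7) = 21769/819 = 26.58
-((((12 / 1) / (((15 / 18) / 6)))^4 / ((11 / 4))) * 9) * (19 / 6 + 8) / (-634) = 7000531992576 / 2179375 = 3212174.13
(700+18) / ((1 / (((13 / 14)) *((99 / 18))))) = 51337 / 14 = 3666.93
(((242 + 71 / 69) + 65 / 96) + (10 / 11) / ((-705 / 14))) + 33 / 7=1984921189 / 7990752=248.40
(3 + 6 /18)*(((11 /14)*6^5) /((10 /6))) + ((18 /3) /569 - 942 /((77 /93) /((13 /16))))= 3958951497 /350504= 11295.03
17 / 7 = 2.43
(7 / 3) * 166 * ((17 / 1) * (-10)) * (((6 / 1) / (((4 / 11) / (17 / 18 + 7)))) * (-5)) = 388413025 / 9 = 43157002.78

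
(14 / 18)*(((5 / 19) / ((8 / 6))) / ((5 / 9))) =21 / 76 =0.28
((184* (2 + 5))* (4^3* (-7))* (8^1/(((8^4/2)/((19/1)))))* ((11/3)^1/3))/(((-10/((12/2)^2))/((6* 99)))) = 559650168/5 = 111930033.60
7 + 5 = 12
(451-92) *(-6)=-2154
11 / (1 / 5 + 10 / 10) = 55 / 6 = 9.17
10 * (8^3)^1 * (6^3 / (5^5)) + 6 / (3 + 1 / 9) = 3113451 / 8750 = 355.82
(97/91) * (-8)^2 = 6208/91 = 68.22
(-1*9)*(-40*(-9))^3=-419904000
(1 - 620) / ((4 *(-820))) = 619 / 3280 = 0.19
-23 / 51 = -0.45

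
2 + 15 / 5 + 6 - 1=10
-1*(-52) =52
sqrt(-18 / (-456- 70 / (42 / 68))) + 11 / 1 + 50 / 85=11.77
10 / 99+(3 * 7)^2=43669 / 99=441.10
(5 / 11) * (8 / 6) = 20 / 33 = 0.61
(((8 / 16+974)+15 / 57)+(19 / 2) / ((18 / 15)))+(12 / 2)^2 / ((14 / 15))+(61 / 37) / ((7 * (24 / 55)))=120677603 / 118104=1021.79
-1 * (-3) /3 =1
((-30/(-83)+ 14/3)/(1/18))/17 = 7512/1411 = 5.32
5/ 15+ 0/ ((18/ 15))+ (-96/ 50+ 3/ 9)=-94/ 75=-1.25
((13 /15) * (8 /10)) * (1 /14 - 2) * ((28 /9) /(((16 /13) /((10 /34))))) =-169 /170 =-0.99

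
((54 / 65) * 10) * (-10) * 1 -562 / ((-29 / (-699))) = -5138214 / 377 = -13629.21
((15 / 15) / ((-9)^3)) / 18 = -1 / 13122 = -0.00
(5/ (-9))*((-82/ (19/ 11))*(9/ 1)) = 4510/ 19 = 237.37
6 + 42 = 48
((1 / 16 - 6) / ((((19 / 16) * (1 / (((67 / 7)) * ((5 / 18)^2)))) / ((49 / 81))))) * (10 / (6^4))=-293125 / 17006112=-0.02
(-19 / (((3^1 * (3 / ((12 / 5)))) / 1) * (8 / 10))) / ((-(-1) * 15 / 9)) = -19 / 5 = -3.80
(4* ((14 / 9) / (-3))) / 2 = -28 / 27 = -1.04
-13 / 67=-0.19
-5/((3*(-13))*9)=5/351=0.01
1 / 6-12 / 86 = 7 / 258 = 0.03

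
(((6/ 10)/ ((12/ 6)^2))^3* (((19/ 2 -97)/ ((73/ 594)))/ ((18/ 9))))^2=3150913689/ 2182758400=1.44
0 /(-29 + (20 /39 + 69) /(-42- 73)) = 0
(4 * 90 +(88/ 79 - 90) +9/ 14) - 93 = 178.76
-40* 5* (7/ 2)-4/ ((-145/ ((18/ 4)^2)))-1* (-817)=17046/ 145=117.56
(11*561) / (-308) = -561 / 28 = -20.04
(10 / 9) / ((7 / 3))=10 / 21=0.48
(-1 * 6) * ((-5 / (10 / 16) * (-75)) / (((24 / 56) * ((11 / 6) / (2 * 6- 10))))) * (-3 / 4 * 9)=61854.55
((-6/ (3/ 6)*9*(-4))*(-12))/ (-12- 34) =2592/ 23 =112.70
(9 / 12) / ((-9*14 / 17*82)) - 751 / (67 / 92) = -951812531 / 922992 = -1031.23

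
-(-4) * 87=348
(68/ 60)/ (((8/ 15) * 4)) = 17/ 32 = 0.53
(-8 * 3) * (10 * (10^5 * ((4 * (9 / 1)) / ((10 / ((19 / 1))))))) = -1641600000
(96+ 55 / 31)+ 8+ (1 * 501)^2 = 7784310 / 31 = 251106.77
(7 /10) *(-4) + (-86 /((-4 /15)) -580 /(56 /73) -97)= -18668 /35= -533.37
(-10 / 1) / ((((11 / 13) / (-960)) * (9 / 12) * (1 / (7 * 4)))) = 4659200 / 11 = 423563.64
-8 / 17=-0.47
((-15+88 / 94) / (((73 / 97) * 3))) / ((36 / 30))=-5.19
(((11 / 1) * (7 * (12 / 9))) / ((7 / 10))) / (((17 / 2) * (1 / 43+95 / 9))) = 56760 / 34799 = 1.63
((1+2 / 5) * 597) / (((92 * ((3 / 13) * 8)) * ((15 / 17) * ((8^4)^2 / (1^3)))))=0.00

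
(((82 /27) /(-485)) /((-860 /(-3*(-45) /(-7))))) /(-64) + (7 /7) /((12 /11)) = 51386843 /56058240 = 0.92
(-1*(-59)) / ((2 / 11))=649 / 2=324.50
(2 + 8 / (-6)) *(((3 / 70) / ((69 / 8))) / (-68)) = -2 / 41055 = -0.00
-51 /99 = -17 /33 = -0.52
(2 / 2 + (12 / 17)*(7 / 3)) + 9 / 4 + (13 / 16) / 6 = 5.03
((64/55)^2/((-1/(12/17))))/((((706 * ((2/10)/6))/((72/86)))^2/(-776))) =444887728128/473936998337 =0.94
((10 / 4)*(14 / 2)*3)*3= 315 / 2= 157.50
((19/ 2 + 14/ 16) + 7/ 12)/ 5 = 263/ 120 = 2.19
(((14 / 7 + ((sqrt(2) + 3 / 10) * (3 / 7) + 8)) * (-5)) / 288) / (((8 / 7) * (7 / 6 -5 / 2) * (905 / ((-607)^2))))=368449 * sqrt(2) / 185344 + 261230341 / 5560320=49.79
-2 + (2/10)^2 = -49/25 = -1.96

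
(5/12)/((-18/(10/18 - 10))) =0.22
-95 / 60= -19 / 12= -1.58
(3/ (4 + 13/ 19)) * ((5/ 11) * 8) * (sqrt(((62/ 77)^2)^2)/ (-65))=-1752864/ 75458383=-0.02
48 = 48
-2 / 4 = -1 / 2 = -0.50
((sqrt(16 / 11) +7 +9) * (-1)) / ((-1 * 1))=4 * sqrt(11) / 11 +16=17.21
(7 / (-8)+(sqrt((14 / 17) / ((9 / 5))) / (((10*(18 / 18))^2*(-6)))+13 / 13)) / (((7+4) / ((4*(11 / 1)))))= 1 / 2 - sqrt(1190) / 7650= 0.50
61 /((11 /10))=610 /11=55.45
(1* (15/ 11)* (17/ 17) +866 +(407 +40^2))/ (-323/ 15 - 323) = -237135/ 28424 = -8.34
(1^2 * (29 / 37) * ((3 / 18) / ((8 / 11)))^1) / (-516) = -319 / 916416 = -0.00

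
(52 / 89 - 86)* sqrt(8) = -15204* sqrt(2) / 89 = -241.59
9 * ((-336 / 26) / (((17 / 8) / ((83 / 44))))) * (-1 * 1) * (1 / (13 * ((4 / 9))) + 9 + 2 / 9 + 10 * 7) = 259058604 / 31603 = 8197.28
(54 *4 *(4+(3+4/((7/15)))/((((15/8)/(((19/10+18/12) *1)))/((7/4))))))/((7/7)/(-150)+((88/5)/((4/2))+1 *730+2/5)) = 1319328/110879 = 11.90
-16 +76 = 60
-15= -15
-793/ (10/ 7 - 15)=5551/ 95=58.43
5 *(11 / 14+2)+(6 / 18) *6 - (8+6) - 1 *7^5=-235271 / 14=-16805.07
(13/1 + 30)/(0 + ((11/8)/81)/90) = 2507760/11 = 227978.18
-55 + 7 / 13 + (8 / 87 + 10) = -50182 / 1131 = -44.37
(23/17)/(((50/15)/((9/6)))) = 207/340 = 0.61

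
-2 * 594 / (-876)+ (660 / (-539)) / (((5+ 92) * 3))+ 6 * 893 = 1859528989 / 346969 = 5359.35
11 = 11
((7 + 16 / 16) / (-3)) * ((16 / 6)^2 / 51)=-0.37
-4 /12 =-1 /3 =-0.33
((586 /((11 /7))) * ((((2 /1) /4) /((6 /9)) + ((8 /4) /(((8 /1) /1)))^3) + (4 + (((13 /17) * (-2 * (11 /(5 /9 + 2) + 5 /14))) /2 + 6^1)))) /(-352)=-369583461 /48446464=-7.63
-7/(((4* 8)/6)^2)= -0.25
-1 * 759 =-759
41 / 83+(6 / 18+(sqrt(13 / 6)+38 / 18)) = sqrt(78) / 6+2195 / 747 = 4.41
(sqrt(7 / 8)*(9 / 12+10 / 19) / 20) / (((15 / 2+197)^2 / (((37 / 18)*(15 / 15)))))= 3589*sqrt(14) / 4576808160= 0.00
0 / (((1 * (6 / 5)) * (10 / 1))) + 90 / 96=15 / 16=0.94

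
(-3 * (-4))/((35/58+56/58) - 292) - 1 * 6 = -33922/5615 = -6.04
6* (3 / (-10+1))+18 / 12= -1 / 2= -0.50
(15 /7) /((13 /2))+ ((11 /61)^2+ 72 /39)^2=63210281893 /16379629903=3.86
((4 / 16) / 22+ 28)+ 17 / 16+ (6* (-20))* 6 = -121603 / 176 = -690.93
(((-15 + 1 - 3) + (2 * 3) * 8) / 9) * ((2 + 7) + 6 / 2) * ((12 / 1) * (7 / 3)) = 3472 / 3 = 1157.33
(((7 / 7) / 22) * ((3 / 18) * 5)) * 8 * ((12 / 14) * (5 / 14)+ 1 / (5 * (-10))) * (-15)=-701 / 539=-1.30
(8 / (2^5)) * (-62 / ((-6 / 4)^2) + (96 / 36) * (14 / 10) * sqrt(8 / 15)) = -62 / 9 + 28 * sqrt(30) / 225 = -6.21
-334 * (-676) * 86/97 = 200179.63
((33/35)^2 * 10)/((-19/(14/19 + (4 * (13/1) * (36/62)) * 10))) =-388280772/2741795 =-141.62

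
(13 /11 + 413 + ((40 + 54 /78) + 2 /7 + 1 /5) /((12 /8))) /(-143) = -6631132 /2147145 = -3.09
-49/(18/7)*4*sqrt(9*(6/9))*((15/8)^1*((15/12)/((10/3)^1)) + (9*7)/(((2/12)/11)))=-10143539*sqrt(6)/32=-776452.96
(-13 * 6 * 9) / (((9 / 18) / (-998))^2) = -2796779232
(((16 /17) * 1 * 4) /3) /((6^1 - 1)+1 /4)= 256 /1071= 0.24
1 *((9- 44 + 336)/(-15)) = -301/15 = -20.07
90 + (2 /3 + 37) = 383 /3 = 127.67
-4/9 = -0.44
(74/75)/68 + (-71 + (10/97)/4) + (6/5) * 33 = -3878413/123675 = -31.36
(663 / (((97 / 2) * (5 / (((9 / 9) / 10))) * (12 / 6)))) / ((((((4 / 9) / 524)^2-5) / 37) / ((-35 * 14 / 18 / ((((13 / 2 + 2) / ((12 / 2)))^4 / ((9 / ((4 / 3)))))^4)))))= 523929138994353333962482384896 / 2412198927253356991357327355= 217.20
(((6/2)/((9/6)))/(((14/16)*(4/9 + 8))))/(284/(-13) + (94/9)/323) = -35802/2885281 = -0.01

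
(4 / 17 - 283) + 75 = -3532 / 17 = -207.76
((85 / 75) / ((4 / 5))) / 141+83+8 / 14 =989939 / 11844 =83.58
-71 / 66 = -1.08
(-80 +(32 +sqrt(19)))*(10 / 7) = -480 / 7 +10*sqrt(19) / 7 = -62.34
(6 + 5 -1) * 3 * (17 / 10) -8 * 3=27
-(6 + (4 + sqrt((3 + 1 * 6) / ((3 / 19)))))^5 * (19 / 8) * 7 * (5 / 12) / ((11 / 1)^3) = -276789625 / 63888 - 73315585 * sqrt(57) / 127776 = -8664.38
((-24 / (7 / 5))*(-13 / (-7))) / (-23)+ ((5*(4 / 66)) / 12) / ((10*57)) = 1.38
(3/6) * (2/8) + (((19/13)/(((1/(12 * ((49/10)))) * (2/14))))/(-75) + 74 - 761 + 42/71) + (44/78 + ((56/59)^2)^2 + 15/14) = -162497068894804897/234870808263000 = -691.86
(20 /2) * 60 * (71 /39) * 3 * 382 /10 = 1627320 /13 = 125178.46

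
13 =13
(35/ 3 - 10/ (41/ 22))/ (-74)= -775/ 9102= -0.09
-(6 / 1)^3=-216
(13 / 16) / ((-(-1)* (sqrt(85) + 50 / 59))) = 0.08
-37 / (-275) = 37 / 275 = 0.13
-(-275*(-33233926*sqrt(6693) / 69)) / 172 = -106271275*sqrt(6693) / 138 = -63000967.25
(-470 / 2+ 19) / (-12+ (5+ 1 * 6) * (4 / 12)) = 648 / 25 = 25.92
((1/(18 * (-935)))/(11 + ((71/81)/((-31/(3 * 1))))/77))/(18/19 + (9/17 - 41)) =12369/90494088880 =0.00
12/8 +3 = 9/2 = 4.50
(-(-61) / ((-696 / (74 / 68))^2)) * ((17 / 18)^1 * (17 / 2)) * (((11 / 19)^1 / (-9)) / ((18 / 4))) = -918599 / 53677168128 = -0.00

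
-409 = -409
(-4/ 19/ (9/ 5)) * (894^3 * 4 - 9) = -6351262060/ 19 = -334276950.53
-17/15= -1.13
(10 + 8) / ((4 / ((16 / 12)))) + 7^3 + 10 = 359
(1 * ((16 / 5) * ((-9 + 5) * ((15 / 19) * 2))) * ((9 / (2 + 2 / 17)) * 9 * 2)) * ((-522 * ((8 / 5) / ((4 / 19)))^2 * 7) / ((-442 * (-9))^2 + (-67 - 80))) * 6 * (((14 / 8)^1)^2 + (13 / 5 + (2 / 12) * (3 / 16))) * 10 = 928973199168 / 131869475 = 7044.64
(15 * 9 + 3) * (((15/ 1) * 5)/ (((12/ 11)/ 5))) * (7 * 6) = 1992375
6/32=0.19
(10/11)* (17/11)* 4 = 680/121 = 5.62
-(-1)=1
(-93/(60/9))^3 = -21717639/8000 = -2714.70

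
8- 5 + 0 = 3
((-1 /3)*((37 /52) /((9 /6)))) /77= -37 /18018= -0.00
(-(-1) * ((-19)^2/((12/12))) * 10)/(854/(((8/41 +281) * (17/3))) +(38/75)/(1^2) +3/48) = 220932000/67633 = 3266.63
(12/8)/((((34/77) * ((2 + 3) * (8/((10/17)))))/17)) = 231/272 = 0.85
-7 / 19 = -0.37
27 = 27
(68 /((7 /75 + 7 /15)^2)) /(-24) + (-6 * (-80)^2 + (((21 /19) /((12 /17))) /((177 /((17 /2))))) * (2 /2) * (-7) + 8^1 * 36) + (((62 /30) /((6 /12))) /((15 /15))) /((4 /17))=-41860286333 /1098580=-38103.99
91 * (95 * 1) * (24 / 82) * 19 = 1971060 / 41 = 48074.63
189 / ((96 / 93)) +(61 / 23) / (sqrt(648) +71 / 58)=3693672* sqrt(2) / 50021113 +293065662731 / 1600675616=183.19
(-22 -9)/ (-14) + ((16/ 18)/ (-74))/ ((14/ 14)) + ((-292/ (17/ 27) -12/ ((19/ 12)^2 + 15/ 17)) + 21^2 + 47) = 15056397547/ 657570438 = 22.90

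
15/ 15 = 1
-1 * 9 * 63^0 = -9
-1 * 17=-17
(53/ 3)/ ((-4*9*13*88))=-0.00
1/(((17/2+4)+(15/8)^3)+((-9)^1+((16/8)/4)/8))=512/5199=0.10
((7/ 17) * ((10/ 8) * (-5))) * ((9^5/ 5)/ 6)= -688905/ 136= -5065.48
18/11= 1.64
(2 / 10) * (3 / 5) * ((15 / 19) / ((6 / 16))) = 24 / 95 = 0.25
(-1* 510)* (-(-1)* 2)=-1020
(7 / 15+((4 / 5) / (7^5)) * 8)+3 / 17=551596 / 857157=0.64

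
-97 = -97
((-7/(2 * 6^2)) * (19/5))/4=-133/1440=-0.09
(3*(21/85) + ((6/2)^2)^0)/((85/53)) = 7844/7225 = 1.09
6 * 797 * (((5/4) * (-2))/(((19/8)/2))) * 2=-382560/19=-20134.74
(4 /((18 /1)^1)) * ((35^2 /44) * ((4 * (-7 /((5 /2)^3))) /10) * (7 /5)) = -19208 /12375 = -1.55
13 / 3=4.33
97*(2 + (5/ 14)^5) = 104640981/ 537824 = 194.56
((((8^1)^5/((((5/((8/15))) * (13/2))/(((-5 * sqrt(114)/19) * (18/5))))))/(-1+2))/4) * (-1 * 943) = 741605376 * sqrt(114)/6175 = 1282296.13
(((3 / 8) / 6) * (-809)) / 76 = -809 / 1216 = -0.67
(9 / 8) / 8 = 9 / 64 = 0.14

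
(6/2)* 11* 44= 1452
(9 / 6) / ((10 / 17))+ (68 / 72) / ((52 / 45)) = 1751 / 520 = 3.37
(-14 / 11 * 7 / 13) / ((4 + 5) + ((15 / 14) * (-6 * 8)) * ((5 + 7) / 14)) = 4802 / 245817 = 0.02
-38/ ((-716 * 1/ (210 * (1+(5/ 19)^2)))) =40530/ 3401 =11.92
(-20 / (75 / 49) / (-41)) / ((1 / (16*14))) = 43904 / 615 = 71.39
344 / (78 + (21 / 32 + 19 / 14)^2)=4.19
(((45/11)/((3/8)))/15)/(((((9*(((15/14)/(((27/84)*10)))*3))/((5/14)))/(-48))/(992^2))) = -314900480/231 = -1363205.54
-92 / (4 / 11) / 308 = -0.82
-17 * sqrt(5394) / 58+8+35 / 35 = 9-17 * sqrt(5394) / 58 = -12.53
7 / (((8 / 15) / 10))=525 / 4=131.25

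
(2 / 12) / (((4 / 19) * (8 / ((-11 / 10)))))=-209 / 1920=-0.11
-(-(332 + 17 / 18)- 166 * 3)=14957 / 18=830.94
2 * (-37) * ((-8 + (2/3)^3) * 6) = 30784/9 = 3420.44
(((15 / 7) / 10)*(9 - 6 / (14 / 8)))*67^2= 525213 / 98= 5359.32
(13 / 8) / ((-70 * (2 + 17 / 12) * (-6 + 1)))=39 / 28700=0.00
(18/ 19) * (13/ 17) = 0.72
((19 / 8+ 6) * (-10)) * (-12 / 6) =335 / 2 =167.50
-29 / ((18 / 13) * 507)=-29 / 702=-0.04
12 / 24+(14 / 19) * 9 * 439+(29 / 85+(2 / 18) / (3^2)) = 761897087 / 261630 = 2912.12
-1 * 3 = -3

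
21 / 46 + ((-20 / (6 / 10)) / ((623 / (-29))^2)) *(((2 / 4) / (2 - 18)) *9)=34053561 / 71415736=0.48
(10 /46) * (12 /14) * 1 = 30 /161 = 0.19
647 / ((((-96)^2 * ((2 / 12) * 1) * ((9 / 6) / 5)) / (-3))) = -3235 / 768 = -4.21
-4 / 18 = -2 / 9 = -0.22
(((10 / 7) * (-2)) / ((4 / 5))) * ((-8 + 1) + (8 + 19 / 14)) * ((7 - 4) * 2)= -2475 / 49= -50.51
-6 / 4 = -3 / 2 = -1.50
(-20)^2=400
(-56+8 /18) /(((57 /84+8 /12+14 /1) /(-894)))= 4172000 /1289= 3236.62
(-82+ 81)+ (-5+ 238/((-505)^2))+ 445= 111956213/255025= 439.00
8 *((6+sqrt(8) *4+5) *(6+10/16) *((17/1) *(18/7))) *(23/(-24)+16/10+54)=194959281/140+35447142 *sqrt(2)/35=2824847.12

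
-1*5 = -5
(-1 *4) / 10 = -2 / 5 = -0.40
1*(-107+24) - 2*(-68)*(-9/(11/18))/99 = -12491/121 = -103.23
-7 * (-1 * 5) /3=35 /3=11.67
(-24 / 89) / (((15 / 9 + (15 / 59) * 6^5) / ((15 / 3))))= -4248 / 6233827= -0.00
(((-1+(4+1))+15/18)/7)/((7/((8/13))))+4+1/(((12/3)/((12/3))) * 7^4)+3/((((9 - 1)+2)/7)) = 5769209/936390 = 6.16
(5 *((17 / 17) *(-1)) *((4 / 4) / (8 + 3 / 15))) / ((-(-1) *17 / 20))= -500 / 697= -0.72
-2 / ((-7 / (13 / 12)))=0.31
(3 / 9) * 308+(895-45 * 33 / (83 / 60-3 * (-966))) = 520403959 / 521889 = 997.15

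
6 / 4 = 3 / 2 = 1.50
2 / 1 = 2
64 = 64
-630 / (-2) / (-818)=-315 / 818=-0.39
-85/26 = -3.27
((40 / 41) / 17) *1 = 40 / 697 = 0.06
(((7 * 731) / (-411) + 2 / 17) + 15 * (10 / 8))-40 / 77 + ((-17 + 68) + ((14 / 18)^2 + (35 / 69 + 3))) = 61.01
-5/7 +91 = 632/7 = 90.29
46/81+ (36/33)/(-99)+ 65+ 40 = 1034563/9801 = 105.56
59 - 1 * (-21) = 80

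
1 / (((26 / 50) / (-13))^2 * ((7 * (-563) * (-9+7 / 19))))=11875 / 646324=0.02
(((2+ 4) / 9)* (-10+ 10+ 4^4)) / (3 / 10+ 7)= 23.38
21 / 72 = 7 / 24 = 0.29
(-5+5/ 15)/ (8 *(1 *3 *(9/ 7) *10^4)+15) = -98/ 6480315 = -0.00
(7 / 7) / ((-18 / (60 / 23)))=-10 / 69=-0.14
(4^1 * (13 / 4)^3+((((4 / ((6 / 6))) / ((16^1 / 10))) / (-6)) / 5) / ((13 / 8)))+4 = 141.26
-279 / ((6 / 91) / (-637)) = 5390931 / 2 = 2695465.50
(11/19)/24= 11/456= 0.02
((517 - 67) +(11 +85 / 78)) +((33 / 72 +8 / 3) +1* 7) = 147331 / 312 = 472.21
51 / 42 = 17 / 14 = 1.21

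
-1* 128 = -128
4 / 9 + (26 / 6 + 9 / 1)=124 / 9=13.78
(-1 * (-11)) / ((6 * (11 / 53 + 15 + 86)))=583 / 32184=0.02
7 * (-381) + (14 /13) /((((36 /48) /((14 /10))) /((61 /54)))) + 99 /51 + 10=-237437788 /89505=-2652.79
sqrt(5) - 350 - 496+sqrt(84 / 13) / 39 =-846+2*sqrt(273) / 507+sqrt(5) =-843.70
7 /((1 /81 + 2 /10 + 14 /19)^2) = 414491175 /53348416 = 7.77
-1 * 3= -3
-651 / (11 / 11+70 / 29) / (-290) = 217 / 330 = 0.66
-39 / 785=-0.05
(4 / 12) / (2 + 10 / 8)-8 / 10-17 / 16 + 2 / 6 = -4451 / 3120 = -1.43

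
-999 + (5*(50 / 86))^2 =-1831526 / 1849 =-990.55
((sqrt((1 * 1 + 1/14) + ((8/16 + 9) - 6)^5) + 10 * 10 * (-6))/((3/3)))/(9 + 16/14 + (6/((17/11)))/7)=-71400/1273 + 17 * sqrt(1650446)/10184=-53.94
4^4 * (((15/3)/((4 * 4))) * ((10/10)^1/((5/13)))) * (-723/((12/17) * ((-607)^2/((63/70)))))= -958698/1842245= -0.52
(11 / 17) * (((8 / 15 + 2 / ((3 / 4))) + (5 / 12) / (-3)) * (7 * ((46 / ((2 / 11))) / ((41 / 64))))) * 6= 343488992 / 10455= 32854.04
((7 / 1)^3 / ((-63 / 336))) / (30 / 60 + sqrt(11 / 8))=21952 / 27 - 10976 * sqrt(22) / 27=-1093.70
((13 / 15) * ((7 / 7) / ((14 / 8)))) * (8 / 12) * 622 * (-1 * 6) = -129376 / 105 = -1232.15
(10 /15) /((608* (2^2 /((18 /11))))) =3 /6688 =0.00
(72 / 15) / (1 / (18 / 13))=432 / 65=6.65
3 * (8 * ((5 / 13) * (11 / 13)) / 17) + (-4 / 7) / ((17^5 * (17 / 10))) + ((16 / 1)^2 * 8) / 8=7323133968432 / 28554744127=256.46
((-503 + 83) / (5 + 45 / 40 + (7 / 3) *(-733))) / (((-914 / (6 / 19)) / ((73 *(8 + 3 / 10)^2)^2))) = -13656891200886 / 6341846125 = -2153.46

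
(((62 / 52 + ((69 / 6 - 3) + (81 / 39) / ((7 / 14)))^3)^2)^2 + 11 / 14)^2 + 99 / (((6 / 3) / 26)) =127333174537332564336369844276691546224395353221744925497205137 / 446227602707323532883190887768653824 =285354769101653243158905400.00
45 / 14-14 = -151 / 14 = -10.79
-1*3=-3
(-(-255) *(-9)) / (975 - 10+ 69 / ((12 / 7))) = -2.28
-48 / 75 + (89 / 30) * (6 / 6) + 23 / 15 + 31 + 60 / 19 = 38.02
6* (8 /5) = 48 /5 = 9.60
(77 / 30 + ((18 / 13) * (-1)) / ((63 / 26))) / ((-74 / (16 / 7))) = -0.06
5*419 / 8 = 2095 / 8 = 261.88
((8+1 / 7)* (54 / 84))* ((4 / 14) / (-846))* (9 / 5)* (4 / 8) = -513 / 322420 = -0.00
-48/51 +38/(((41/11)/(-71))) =-505182/697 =-724.79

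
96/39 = 32/13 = 2.46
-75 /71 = -1.06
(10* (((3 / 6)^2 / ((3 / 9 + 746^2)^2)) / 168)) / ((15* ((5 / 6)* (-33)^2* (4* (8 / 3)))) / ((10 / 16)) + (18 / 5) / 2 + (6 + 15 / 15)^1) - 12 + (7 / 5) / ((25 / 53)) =-409433484781091849611937 / 45331430998792277416000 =-9.03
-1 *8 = -8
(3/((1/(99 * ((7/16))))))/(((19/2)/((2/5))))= 2079/380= 5.47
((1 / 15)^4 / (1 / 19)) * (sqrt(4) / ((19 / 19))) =38 / 50625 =0.00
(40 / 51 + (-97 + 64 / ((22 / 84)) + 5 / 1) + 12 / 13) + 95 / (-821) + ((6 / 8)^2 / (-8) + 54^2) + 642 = 2844813846935 / 766406784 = 3711.89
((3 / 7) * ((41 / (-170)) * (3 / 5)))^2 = 136161 / 35402500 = 0.00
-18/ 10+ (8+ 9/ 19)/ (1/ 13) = 108.36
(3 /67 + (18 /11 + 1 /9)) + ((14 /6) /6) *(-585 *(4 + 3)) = -21102329 /13266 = -1590.71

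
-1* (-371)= 371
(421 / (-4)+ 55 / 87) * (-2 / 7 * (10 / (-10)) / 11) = -5201 / 1914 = -2.72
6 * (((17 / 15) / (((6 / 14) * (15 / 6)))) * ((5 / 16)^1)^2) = 119 / 192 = 0.62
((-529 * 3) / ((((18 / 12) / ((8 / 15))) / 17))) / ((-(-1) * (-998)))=71944 / 7485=9.61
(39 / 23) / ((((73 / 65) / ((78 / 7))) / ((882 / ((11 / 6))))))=149483880 / 18469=8093.77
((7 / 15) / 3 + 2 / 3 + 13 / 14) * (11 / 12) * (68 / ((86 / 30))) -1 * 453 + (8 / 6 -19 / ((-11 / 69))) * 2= -10364099 / 59598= -173.90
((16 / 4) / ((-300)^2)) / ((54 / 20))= 1 / 60750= 0.00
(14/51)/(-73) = -14/3723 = -0.00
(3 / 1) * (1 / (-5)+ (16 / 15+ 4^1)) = 73 / 5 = 14.60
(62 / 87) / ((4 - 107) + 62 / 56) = -1736 / 248211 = -0.01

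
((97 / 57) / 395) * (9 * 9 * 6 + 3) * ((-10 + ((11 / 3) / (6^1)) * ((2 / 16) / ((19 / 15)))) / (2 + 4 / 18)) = -85996029 / 9126080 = -9.42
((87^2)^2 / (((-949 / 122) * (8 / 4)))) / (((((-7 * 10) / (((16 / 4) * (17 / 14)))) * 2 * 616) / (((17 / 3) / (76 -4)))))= 37405970247 / 2291569280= 16.32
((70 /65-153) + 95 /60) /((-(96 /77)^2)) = 139052837 /1437696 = 96.72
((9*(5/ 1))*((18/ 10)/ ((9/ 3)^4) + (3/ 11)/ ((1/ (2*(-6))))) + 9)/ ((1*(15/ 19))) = -5738/ 33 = -173.88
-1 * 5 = -5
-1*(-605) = 605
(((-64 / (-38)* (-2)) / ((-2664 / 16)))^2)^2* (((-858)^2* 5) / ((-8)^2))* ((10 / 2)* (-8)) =-68615457996800 / 178052808511449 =-0.39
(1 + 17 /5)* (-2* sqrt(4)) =-88 /5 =-17.60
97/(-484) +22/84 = 625/10164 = 0.06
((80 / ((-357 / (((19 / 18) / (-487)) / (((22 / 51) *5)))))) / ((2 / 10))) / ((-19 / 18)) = -40 / 37499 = -0.00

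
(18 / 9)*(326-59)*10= 5340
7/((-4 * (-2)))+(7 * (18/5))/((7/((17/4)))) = 647/40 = 16.18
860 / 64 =215 / 16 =13.44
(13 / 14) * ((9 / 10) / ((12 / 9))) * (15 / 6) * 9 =3159 / 224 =14.10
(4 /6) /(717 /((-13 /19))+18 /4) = -52 /81387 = -0.00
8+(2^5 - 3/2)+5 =87/2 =43.50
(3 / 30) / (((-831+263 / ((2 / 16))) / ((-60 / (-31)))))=6 / 39463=0.00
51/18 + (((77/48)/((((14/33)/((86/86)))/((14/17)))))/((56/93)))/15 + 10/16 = 3.80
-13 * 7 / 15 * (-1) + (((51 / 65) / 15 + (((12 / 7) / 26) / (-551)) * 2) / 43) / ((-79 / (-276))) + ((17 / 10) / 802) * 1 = 124439612425403 / 20490575933100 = 6.07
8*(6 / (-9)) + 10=14 / 3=4.67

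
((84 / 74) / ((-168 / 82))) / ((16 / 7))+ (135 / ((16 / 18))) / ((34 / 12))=1074041 / 20128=53.36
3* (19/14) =57/14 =4.07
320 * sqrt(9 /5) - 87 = 342.33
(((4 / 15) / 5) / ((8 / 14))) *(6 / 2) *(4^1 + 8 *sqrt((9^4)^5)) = 195259926484 / 25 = 7810397059.36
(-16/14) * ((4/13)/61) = -32/5551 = -0.01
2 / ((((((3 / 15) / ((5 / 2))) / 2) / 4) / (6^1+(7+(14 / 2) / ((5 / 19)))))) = 7920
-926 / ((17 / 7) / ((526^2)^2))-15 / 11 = -5458140219207007 / 187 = -29187915610732.66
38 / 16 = 19 / 8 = 2.38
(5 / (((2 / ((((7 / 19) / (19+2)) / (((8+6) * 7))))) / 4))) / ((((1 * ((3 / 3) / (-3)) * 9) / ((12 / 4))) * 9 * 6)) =-5 / 150822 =-0.00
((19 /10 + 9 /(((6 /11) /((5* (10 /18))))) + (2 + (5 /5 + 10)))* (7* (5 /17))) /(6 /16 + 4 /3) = 51016 /697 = 73.19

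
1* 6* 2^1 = 12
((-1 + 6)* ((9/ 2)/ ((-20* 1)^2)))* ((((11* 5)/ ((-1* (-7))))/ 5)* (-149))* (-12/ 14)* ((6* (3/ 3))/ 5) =132759/ 9800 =13.55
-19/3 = -6.33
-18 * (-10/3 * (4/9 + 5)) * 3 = 980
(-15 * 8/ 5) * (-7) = 168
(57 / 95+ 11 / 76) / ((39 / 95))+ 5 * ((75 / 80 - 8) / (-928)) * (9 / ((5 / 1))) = 1090159 / 579072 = 1.88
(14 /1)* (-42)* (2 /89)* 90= -1189.21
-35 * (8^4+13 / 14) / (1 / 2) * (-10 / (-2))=-1433925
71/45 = 1.58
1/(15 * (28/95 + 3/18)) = 38/263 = 0.14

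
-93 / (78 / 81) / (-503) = 2511 / 13078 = 0.19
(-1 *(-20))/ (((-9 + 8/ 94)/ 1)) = -940/ 419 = -2.24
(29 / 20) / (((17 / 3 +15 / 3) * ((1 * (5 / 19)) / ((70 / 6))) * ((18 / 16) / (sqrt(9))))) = 3857 / 240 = 16.07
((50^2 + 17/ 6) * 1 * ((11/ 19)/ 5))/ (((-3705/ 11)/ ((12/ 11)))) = -330374/ 351975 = -0.94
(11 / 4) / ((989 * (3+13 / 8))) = 22 / 36593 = 0.00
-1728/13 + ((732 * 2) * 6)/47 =32976/611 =53.97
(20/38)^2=100/361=0.28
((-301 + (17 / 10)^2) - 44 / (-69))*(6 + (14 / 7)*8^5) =-67264410989 / 3450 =-19496930.72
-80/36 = -20/9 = -2.22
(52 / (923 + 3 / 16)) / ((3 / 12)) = 3328 / 14771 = 0.23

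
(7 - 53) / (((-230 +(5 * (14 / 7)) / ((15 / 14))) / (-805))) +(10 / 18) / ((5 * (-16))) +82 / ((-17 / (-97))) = 243139669 / 810288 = 300.07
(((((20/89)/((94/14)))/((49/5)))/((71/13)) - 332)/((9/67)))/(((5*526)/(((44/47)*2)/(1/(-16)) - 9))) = 4704052509248/128489566555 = 36.61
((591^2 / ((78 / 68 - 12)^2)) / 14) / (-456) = -11215801 / 24145884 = -0.46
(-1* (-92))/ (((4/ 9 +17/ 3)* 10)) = 414/ 275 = 1.51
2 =2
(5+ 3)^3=512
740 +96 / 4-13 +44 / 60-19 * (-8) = 13556 / 15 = 903.73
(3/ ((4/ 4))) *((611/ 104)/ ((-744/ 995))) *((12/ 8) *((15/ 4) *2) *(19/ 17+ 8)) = -10522125/ 4352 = -2417.77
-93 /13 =-7.15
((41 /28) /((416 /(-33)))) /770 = -123 /815360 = -0.00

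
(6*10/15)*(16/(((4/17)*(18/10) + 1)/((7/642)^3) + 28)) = 466480/8004635047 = 0.00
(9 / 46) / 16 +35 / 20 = 1297 / 736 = 1.76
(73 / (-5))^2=5329 / 25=213.16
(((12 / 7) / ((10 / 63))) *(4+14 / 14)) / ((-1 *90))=-3 / 5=-0.60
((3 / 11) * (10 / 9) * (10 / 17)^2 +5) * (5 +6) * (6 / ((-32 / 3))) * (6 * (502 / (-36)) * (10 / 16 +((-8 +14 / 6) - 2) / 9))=-598776815 / 998784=-599.51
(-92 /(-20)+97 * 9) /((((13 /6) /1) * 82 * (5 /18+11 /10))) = 59238 /16523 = 3.59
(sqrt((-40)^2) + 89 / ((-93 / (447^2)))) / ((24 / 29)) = -231003.20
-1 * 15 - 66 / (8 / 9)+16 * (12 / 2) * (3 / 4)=-69 / 4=-17.25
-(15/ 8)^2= -225/ 64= -3.52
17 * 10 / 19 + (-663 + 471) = -3478 / 19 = -183.05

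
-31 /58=-0.53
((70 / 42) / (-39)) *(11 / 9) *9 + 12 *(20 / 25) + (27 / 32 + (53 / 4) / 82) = 7779007 / 767520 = 10.14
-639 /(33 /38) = -8094 /11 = -735.82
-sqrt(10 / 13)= -sqrt(130) / 13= -0.88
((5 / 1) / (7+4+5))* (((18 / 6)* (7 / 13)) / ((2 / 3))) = 315 / 416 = 0.76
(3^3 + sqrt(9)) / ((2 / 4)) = 60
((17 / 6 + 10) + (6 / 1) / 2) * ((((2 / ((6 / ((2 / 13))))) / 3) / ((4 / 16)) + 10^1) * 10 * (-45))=-71737.18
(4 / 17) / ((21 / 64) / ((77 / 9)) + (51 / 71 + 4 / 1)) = 199936 / 4041869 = 0.05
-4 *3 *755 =-9060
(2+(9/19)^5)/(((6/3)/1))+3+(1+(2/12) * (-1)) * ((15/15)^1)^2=35992009/7428297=4.85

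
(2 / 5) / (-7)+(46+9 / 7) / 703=0.01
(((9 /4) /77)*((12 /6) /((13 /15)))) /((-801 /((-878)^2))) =-5781630 /89089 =-64.90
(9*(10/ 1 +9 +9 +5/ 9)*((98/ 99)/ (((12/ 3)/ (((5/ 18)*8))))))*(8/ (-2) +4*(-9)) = -5037200/ 891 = -5653.42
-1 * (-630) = 630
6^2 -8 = 28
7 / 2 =3.50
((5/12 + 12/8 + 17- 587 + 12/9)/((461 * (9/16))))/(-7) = 9068/29043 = 0.31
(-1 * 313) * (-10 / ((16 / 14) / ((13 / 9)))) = 142415 / 36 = 3955.97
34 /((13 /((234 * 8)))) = 4896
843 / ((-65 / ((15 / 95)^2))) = -7587 / 23465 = -0.32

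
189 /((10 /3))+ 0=567 /10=56.70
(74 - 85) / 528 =-1 / 48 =-0.02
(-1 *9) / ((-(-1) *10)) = -9 / 10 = -0.90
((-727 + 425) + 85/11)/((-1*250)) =3237/2750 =1.18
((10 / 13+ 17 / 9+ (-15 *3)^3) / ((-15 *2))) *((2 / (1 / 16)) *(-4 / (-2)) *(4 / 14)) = 55541.24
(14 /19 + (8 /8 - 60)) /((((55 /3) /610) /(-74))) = 29981988 /209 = 143454.49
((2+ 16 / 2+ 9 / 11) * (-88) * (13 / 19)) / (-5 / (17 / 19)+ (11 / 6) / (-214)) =270143328 / 2321173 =116.38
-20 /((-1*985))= 4 /197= 0.02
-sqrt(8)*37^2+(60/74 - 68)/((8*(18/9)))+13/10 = -2738*sqrt(2) - 4291/1480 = -3875.02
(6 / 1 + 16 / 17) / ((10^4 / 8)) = 59 / 10625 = 0.01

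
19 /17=1.12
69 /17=4.06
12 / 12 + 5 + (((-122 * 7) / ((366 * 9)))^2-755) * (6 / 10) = -543056 / 1215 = -446.96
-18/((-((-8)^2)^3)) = 9/131072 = 0.00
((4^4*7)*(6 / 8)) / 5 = 1344 / 5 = 268.80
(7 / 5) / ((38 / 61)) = 427 / 190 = 2.25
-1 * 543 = -543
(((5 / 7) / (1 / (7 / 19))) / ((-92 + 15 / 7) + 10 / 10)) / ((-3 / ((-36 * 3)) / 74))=-46620 / 5909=-7.89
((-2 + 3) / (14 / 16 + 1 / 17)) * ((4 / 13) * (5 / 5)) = 0.33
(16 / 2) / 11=8 / 11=0.73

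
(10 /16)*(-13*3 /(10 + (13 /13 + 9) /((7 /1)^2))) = -1911 /800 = -2.39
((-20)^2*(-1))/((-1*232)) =50/29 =1.72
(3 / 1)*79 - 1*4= 233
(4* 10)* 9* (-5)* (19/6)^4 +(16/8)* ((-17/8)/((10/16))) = -16290737/90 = -181008.19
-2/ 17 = -0.12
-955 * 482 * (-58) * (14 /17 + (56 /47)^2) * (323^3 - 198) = 75786432813435827560 /37553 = 2018119266461689.55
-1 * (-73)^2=-5329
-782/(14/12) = -4692/7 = -670.29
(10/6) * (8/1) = 40/3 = 13.33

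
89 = 89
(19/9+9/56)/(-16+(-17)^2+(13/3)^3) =3435/535808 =0.01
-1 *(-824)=824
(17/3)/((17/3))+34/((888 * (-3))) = 1315/1332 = 0.99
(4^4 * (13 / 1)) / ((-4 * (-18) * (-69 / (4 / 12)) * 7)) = -416 / 13041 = -0.03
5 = 5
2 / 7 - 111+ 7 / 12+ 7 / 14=-109.63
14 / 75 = 0.19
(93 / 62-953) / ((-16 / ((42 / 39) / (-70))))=-1903 / 2080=-0.91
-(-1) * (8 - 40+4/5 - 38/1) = -346/5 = -69.20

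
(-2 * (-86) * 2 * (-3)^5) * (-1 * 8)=668736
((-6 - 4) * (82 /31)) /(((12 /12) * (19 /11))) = -9020 /589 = -15.31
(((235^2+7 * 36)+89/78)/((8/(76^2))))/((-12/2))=-6675869.64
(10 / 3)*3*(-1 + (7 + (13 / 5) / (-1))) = 34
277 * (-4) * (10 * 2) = -22160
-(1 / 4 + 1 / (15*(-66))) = -493 / 1980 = -0.25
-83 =-83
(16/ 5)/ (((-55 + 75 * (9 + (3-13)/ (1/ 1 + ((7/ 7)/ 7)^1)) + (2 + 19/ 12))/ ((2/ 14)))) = -24/ 1715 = -0.01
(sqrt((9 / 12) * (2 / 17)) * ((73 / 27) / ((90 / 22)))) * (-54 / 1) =-803 * sqrt(102) / 765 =-10.60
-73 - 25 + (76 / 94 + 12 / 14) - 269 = -120195 / 329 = -365.33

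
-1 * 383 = -383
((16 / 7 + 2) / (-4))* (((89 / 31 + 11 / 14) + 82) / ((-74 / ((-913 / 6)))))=-169703875 / 899248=-188.72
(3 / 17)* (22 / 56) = 33 / 476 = 0.07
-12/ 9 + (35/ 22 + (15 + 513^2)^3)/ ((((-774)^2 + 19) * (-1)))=-1203157230489211729/ 39540270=-30428654900.16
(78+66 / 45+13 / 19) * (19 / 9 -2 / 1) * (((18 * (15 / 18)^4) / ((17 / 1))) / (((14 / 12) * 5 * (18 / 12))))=571075 / 1098846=0.52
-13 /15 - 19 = -298 /15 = -19.87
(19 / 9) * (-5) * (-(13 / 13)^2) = 95 / 9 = 10.56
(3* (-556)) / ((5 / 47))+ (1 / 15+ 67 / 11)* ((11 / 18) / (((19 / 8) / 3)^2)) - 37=-85070711 / 5415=-15710.20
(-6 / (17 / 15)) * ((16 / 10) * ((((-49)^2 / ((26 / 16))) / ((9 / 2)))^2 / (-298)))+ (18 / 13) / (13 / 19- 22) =59030310938 / 19263465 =3064.37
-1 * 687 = -687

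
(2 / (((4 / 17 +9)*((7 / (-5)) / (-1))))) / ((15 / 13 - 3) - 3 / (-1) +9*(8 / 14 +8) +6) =2210 / 1204347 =0.00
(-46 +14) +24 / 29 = -904 / 29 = -31.17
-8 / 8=-1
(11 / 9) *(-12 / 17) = -0.86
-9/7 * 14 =-18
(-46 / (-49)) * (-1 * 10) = -460 / 49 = -9.39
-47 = -47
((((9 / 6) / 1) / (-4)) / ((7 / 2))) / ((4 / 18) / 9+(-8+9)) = -243 / 2324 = -0.10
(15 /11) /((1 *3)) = 5 /11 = 0.45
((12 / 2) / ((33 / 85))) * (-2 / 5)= -68 / 11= -6.18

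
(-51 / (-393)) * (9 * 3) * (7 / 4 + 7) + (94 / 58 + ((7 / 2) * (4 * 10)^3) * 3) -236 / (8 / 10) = 10207719693 / 15196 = 671737.28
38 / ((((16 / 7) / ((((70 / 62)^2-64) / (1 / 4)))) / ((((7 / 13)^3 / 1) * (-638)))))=877207796619 / 2111317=415478.96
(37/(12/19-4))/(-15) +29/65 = 14707/12480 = 1.18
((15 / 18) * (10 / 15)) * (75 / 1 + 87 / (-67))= 8230 / 201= 40.95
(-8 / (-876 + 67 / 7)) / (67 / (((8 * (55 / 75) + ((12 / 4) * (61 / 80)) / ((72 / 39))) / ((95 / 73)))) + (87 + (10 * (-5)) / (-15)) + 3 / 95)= 1589518644 / 17668764820139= 0.00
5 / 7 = 0.71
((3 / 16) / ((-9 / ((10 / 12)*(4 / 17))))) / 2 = -5 / 2448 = -0.00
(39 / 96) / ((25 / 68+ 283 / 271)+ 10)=59891 / 1682392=0.04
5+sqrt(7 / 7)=6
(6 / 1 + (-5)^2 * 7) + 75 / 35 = 1282 / 7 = 183.14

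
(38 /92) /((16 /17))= 323 /736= 0.44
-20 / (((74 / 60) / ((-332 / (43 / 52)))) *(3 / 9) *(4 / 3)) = 23306400 / 1591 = 14648.90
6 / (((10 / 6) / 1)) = 18 / 5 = 3.60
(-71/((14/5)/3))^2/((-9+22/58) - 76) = -68.39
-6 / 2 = -3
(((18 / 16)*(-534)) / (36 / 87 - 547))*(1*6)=209061 / 31702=6.59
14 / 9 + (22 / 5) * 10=410 / 9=45.56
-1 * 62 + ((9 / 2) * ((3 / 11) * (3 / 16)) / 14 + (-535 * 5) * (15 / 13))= -201706915 / 64064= -3148.52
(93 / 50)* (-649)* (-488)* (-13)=-191452404 / 25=-7658096.16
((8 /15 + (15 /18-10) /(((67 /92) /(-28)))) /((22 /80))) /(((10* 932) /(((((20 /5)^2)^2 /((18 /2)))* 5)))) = 90812416 /4636467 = 19.59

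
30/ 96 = 5/ 16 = 0.31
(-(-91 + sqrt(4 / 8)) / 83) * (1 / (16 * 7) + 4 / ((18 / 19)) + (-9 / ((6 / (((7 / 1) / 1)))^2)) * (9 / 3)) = -426127 / 11952 + 32779 * sqrt(2) / 167328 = -35.38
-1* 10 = -10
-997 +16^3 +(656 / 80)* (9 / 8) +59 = 3167.22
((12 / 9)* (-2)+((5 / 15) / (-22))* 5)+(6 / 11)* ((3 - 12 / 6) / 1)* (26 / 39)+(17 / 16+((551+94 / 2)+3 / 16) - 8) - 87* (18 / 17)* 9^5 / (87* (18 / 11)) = -37619.31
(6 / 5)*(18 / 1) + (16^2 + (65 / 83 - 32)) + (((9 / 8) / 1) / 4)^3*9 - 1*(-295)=7364840447 / 13598720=541.58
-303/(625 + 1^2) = -303/626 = -0.48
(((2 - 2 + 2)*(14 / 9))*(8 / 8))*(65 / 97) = 1820 / 873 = 2.08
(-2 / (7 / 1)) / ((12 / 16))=-8 / 21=-0.38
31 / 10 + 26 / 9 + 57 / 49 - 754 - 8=-3328879 / 4410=-754.85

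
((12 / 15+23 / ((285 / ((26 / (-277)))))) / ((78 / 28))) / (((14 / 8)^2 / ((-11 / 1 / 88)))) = -250232 / 21551985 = -0.01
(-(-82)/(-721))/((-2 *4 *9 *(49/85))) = 3485/1271844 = 0.00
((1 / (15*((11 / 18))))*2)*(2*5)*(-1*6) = -144 / 11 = -13.09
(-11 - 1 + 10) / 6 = -1 / 3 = -0.33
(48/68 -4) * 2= -112/17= -6.59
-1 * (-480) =480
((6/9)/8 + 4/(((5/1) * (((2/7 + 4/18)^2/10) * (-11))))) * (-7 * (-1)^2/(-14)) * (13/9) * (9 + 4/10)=-1412021/76032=-18.57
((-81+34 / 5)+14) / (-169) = 301 / 845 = 0.36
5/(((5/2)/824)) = 1648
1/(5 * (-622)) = -1/3110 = -0.00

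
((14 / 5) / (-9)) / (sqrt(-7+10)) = -14* sqrt(3) / 135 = -0.18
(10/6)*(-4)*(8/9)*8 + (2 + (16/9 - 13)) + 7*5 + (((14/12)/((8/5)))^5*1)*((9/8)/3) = -14644319341/679477248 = -21.55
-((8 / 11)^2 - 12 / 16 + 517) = -250121 / 484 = -516.78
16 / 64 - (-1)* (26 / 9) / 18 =133 / 324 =0.41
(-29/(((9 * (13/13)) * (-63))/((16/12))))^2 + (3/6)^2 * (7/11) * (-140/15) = -47110867/31827411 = -1.48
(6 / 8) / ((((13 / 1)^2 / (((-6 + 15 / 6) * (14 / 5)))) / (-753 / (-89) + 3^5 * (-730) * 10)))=23207823009 / 300820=77148.54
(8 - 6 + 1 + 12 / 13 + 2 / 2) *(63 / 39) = 1344 / 169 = 7.95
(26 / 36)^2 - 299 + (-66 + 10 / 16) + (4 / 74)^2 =-322776121 / 887112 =-363.85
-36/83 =-0.43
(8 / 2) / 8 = 1 / 2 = 0.50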